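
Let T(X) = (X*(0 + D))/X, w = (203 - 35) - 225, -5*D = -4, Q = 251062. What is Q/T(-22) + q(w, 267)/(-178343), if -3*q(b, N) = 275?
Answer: 30528511595/97278 ≈ 3.1383e+5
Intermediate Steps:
D = ⅘ (D = -⅕*(-4) = ⅘ ≈ 0.80000)
w = -57 (w = 168 - 225 = -57)
q(b, N) = -275/3 (q(b, N) = -⅓*275 = -275/3)
T(X) = ⅘ (T(X) = (X*(0 + ⅘))/X = (X*(⅘))/X = (4*X/5)/X = ⅘)
Q/T(-22) + q(w, 267)/(-178343) = 251062/(⅘) - 275/3/(-178343) = 251062*(5/4) - 275/3*(-1/178343) = 627655/2 + 25/48639 = 30528511595/97278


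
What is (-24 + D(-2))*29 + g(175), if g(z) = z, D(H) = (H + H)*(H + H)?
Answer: -57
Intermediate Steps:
D(H) = 4*H**2 (D(H) = (2*H)*(2*H) = 4*H**2)
(-24 + D(-2))*29 + g(175) = (-24 + 4*(-2)**2)*29 + 175 = (-24 + 4*4)*29 + 175 = (-24 + 16)*29 + 175 = -8*29 + 175 = -232 + 175 = -57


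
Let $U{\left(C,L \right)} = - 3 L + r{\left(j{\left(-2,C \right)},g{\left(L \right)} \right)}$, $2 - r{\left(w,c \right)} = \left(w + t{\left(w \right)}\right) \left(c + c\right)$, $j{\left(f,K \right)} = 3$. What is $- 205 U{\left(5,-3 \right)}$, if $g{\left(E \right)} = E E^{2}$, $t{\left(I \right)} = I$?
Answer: $-68675$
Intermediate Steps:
$g{\left(E \right)} = E^{3}$
$r{\left(w,c \right)} = 2 - 4 c w$ ($r{\left(w,c \right)} = 2 - \left(w + w\right) \left(c + c\right) = 2 - 2 w 2 c = 2 - 4 c w$)
$U{\left(C,L \right)} = 2 - 12 L^{3} - 3 L$ ($U{\left(C,L \right)} = - 3 L - \left(-2 + 4 L^{3} \cdot 3\right) = - 3 L - \left(-2 + 12 L^{3}\right) = 2 - 12 L^{3} - 3 L$)
$- 205 U{\left(5,-3 \right)} = - 205 \left(2 - 12 \left(-3\right)^{3} - -9\right) = - 205 \left(2 - -324 + 9\right) = - 205 \left(2 + 324 + 9\right) = \left(-205\right) 335 = -68675$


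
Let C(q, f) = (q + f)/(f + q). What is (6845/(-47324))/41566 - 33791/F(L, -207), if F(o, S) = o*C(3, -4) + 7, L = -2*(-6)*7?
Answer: -9495606025377/25571901992 ≈ -371.33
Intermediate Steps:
L = 84 (L = 12*7 = 84)
C(q, f) = 1 (C(q, f) = (f + q)/(f + q) = 1)
F(o, S) = 7 + o (F(o, S) = o*1 + 7 = o + 7 = 7 + o)
(6845/(-47324))/41566 - 33791/F(L, -207) = (6845/(-47324))/41566 - 33791/(7 + 84) = (6845*(-1/47324))*(1/41566) - 33791/91 = -6845/47324*1/41566 - 33791*1/91 = -6845/1967069384 - 33791/91 = -9495606025377/25571901992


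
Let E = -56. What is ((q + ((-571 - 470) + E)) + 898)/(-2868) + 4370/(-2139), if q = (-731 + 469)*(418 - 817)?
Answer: -3416149/88908 ≈ -38.423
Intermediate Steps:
q = 104538 (q = -262*(-399) = 104538)
((q + ((-571 - 470) + E)) + 898)/(-2868) + 4370/(-2139) = ((104538 + ((-571 - 470) - 56)) + 898)/(-2868) + 4370/(-2139) = ((104538 + (-1041 - 56)) + 898)*(-1/2868) + 4370*(-1/2139) = ((104538 - 1097) + 898)*(-1/2868) - 190/93 = (103441 + 898)*(-1/2868) - 190/93 = 104339*(-1/2868) - 190/93 = -104339/2868 - 190/93 = -3416149/88908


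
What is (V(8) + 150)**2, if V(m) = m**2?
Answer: 45796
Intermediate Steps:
(V(8) + 150)**2 = (8**2 + 150)**2 = (64 + 150)**2 = 214**2 = 45796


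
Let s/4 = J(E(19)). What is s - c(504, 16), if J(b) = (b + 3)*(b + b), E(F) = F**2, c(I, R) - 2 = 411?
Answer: 1050819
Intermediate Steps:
c(I, R) = 413 (c(I, R) = 2 + 411 = 413)
J(b) = 2*b*(3 + b) (J(b) = (3 + b)*(2*b) = 2*b*(3 + b))
s = 1051232 (s = 4*(2*19**2*(3 + 19**2)) = 4*(2*361*(3 + 361)) = 4*(2*361*364) = 4*262808 = 1051232)
s - c(504, 16) = 1051232 - 1*413 = 1051232 - 413 = 1050819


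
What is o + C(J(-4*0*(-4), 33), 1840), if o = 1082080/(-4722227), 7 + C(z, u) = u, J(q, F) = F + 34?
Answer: 8654760011/4722227 ≈ 1832.8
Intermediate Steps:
J(q, F) = 34 + F
C(z, u) = -7 + u
o = -1082080/4722227 (o = 1082080*(-1/4722227) = -1082080/4722227 ≈ -0.22915)
o + C(J(-4*0*(-4), 33), 1840) = -1082080/4722227 + (-7 + 1840) = -1082080/4722227 + 1833 = 8654760011/4722227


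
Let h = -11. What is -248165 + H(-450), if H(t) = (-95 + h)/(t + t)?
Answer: -111674197/450 ≈ -2.4817e+5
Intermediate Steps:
H(t) = -53/t (H(t) = (-95 - 11)/(t + t) = -106*1/(2*t) = -53/t)
-248165 + H(-450) = -248165 - 53/(-450) = -248165 - 53*(-1/450) = -248165 + 53/450 = -111674197/450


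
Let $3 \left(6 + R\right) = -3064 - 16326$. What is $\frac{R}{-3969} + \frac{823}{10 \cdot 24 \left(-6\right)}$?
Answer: $\frac{2016451}{1905120} \approx 1.0584$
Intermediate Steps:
$R = - \frac{19408}{3}$ ($R = -6 + \frac{-3064 - 16326}{3} = -6 + \frac{1}{3} \left(-19390\right) = -6 - \frac{19390}{3} = - \frac{19408}{3} \approx -6469.3$)
$\frac{R}{-3969} + \frac{823}{10 \cdot 24 \left(-6\right)} = - \frac{19408}{3 \left(-3969\right)} + \frac{823}{10 \cdot 24 \left(-6\right)} = \left(- \frac{19408}{3}\right) \left(- \frac{1}{3969}\right) + \frac{823}{240 \left(-6\right)} = \frac{19408}{11907} + \frac{823}{-1440} = \frac{19408}{11907} + 823 \left(- \frac{1}{1440}\right) = \frac{19408}{11907} - \frac{823}{1440} = \frac{2016451}{1905120}$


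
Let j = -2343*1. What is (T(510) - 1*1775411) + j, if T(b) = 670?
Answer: -1777084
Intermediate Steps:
j = -2343
(T(510) - 1*1775411) + j = (670 - 1*1775411) - 2343 = (670 - 1775411) - 2343 = -1774741 - 2343 = -1777084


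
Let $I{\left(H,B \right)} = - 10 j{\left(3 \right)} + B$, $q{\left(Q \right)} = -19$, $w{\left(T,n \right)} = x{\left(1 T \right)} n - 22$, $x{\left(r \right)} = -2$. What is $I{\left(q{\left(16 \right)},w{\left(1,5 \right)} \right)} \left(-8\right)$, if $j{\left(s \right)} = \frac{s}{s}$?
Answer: $336$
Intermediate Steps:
$w{\left(T,n \right)} = -22 - 2 n$ ($w{\left(T,n \right)} = - 2 n - 22 = -22 - 2 n$)
$j{\left(s \right)} = 1$
$I{\left(H,B \right)} = -10 + B$ ($I{\left(H,B \right)} = \left(-10\right) 1 + B = -10 + B$)
$I{\left(q{\left(16 \right)},w{\left(1,5 \right)} \right)} \left(-8\right) = \left(-10 - 32\right) \left(-8\right) = \left(-42\right) \left(-8\right) = 336$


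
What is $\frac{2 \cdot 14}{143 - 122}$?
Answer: $\frac{4}{3} \approx 1.3333$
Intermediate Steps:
$\frac{2 \cdot 14}{143 - 122} = \frac{28}{143 - 122} = \frac{28}{21} = 28 \cdot \frac{1}{21} = \frac{4}{3}$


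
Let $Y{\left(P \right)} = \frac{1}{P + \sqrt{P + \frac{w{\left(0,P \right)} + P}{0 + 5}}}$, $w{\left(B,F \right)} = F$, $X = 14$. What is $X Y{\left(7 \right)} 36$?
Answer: $90 - 18 \sqrt{5} \approx 49.751$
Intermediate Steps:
$Y{\left(P \right)} = \frac{1}{P + \frac{\sqrt{35} \sqrt{P}}{5}}$ ($Y{\left(P \right)} = \frac{1}{P + \sqrt{P + \frac{P + P}{0 + 5}}} = \frac{1}{P + \sqrt{P + \frac{2 P}{5}}} = \frac{1}{P + \sqrt{\frac{7 P}{5}}} = \frac{1}{P + \frac{\sqrt{35} \sqrt{P}}{5}}$)
$X Y{\left(7 \right)} 36 = 14 \frac{\sqrt{5}}{7 \sqrt{5} + \sqrt{7} \sqrt{7}} \cdot 36 = 14 \frac{\sqrt{5}}{7 \sqrt{5} + 7} \cdot 36 = 14 \frac{\sqrt{5}}{7 + 7 \sqrt{5}} \cdot 36 = \frac{14 \sqrt{5}}{7 + 7 \sqrt{5}} \cdot 36 = \frac{504 \sqrt{5}}{7 + 7 \sqrt{5}}$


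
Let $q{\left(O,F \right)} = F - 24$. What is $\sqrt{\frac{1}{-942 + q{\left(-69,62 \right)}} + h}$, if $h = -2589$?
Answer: $\frac{i \sqrt{528943282}}{452} \approx 50.882 i$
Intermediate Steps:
$q{\left(O,F \right)} = -24 + F$
$\sqrt{\frac{1}{-942 + q{\left(-69,62 \right)}} + h} = \sqrt{\frac{1}{-942 + \left(-24 + 62\right)} - 2589} = \sqrt{\frac{1}{-942 + 38} - 2589} = \sqrt{\frac{1}{-904} - 2589} = \sqrt{- \frac{1}{904} - 2589} = \sqrt{- \frac{2340457}{904}} = \frac{i \sqrt{528943282}}{452}$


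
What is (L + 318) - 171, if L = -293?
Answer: -146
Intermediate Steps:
(L + 318) - 171 = (-293 + 318) - 171 = 25 - 171 = -146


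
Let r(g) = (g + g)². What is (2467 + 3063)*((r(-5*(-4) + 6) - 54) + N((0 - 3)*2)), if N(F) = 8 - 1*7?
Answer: 14660030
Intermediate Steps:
r(g) = 4*g² (r(g) = (2*g)² = 4*g²)
N(F) = 1 (N(F) = 8 - 7 = 1)
(2467 + 3063)*((r(-5*(-4) + 6) - 54) + N((0 - 3)*2)) = (2467 + 3063)*((4*(-5*(-4) + 6)² - 54) + 1) = 5530*((4*(20 + 6)² - 54) + 1) = 5530*((4*26² - 54) + 1) = 5530*((4*676 - 54) + 1) = 5530*((2704 - 54) + 1) = 5530*(2650 + 1) = 5530*2651 = 14660030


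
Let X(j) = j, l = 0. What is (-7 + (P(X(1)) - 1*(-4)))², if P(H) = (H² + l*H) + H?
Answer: 1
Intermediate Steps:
P(H) = H + H² (P(H) = (H² + 0*H) + H = (H² + 0) + H = H² + H = H + H²)
(-7 + (P(X(1)) - 1*(-4)))² = (-7 + (1*(1 + 1) - 1*(-4)))² = (-7 + (1*2 + 4))² = (-7 + (2 + 4))² = (-7 + 6)² = (-1)² = 1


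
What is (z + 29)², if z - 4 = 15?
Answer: 2304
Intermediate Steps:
z = 19 (z = 4 + 15 = 19)
(z + 29)² = (19 + 29)² = 48² = 2304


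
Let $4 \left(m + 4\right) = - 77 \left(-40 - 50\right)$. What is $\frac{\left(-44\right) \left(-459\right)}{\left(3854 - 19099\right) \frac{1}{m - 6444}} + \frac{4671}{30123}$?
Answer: $\frac{318756906741}{51025015} \approx 6247.1$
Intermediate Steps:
$m = \frac{3457}{2}$ ($m = -4 + \frac{\left(-77\right) \left(-40 - 50\right)}{4} = -4 + \frac{\left(-77\right) \left(-90\right)}{4} = -4 + \frac{1}{4} \cdot 6930 = -4 + \frac{3465}{2} = \frac{3457}{2} \approx 1728.5$)
$\frac{\left(-44\right) \left(-459\right)}{\left(3854 - 19099\right) \frac{1}{m - 6444}} + \frac{4671}{30123} = \frac{\left(-44\right) \left(-459\right)}{\left(3854 - 19099\right) \frac{1}{\frac{3457}{2} - 6444}} + \frac{4671}{30123} = \frac{20196}{\left(-15245\right) \frac{1}{- \frac{9431}{2}}} + 4671 \cdot \frac{1}{30123} = \frac{20196}{\left(-15245\right) \left(- \frac{2}{9431}\right)} + \frac{519}{3347} = \frac{20196}{\frac{30490}{9431}} + \frac{519}{3347} = 20196 \cdot \frac{9431}{30490} + \frac{519}{3347} = \frac{95234238}{15245} + \frac{519}{3347} = \frac{318756906741}{51025015}$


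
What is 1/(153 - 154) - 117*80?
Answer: -9361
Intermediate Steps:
1/(153 - 154) - 117*80 = 1/(-1) - 9360 = -1 - 9360 = -9361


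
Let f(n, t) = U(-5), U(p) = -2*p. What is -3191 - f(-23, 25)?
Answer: -3201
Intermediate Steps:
f(n, t) = 10 (f(n, t) = -2*(-5) = 10)
-3191 - f(-23, 25) = -3191 - 1*10 = -3191 - 10 = -3201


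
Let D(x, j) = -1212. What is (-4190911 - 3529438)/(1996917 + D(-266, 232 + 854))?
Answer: -7720349/1995705 ≈ -3.8685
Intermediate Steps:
(-4190911 - 3529438)/(1996917 + D(-266, 232 + 854)) = (-4190911 - 3529438)/(1996917 - 1212) = -7720349/1995705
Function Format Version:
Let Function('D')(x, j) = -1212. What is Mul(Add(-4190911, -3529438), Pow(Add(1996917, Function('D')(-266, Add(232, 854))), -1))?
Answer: Rational(-7720349, 1995705) ≈ -3.8685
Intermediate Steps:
Mul(Add(-4190911, -3529438), Pow(Add(1996917, Function('D')(-266, Add(232, 854))), -1)) = Mul(Add(-4190911, -3529438), Pow(Add(1996917, -1212), -1)) = Mul(-7720349, Pow(1995705, -1)) = Mul(-7720349, Rational(1, 1995705)) = Rational(-7720349, 1995705)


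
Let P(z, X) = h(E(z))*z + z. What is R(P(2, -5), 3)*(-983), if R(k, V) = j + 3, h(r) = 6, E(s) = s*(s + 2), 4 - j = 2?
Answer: -4915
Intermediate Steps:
j = 2 (j = 4 - 1*2 = 4 - 2 = 2)
E(s) = s*(2 + s)
P(z, X) = 7*z (P(z, X) = 6*z + z = 7*z)
R(k, V) = 5 (R(k, V) = 2 + 3 = 5)
R(P(2, -5), 3)*(-983) = 5*(-983) = -4915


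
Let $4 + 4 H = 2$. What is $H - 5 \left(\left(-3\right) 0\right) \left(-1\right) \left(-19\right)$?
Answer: $0$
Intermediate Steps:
$H = - \frac{1}{2}$ ($H = -1 + \frac{1}{4} \cdot 2 = -1 + \frac{1}{2} = - \frac{1}{2} \approx -0.5$)
$H - 5 \left(\left(-3\right) 0\right) \left(-1\right) \left(-19\right) = - \frac{- 5 \left(\left(-3\right) 0\right) \left(-1\right)}{2} \left(-19\right) = - \frac{\left(-5\right) 0 \left(-1\right)}{2} \left(-19\right) = - \frac{0 \left(-1\right)}{2} \left(-19\right) = \left(- \frac{1}{2}\right) 0 \left(-19\right) = 0 \left(-19\right) = 0$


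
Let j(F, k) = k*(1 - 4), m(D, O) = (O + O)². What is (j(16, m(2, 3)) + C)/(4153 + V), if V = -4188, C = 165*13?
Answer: -291/5 ≈ -58.200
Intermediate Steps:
m(D, O) = 4*O² (m(D, O) = (2*O)² = 4*O²)
j(F, k) = -3*k (j(F, k) = k*(-3) = -3*k)
C = 2145
(j(16, m(2, 3)) + C)/(4153 + V) = (-12*3² + 2145)/(4153 - 4188) = (-12*9 + 2145)/(-35) = (-3*36 + 2145)*(-1/35) = (-108 + 2145)*(-1/35) = 2037*(-1/35) = -291/5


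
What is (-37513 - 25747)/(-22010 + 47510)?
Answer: -3163/1275 ≈ -2.4808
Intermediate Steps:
(-37513 - 25747)/(-22010 + 47510) = -63260/25500 = -63260*1/25500 = -3163/1275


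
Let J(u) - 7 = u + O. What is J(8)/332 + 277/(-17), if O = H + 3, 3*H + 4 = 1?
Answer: -91675/5644 ≈ -16.243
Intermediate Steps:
H = -1 (H = -4/3 + (⅓)*1 = -4/3 + ⅓ = -1)
O = 2 (O = -1 + 3 = 2)
J(u) = 9 + u (J(u) = 7 + (u + 2) = 7 + (2 + u) = 9 + u)
J(8)/332 + 277/(-17) = (9 + 8)/332 + 277/(-17) = 17*(1/332) + 277*(-1/17) = 17/332 - 277/17 = -91675/5644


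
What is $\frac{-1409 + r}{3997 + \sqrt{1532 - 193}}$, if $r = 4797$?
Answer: $\frac{6770918}{7987335} - \frac{1694 \sqrt{1339}}{7987335} \approx 0.83995$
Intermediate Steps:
$\frac{-1409 + r}{3997 + \sqrt{1532 - 193}} = \frac{-1409 + 4797}{3997 + \sqrt{1532 - 193}} = \frac{3388}{3997 + \sqrt{1339}}$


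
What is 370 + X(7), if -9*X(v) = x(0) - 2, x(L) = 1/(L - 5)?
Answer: 16661/45 ≈ 370.24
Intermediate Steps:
x(L) = 1/(-5 + L)
X(v) = 11/45 (X(v) = -(1/(-5 + 0) - 2)/9 = -(1/(-5) - 2)/9 = -(-⅕ - 2)/9 = -⅑*(-11/5) = 11/45)
370 + X(7) = 370 + 11/45 = 16661/45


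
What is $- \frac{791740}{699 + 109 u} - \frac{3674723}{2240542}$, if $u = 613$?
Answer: $- \frac{505507330287}{37818108418} \approx -13.367$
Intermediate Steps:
$- \frac{791740}{699 + 109 u} - \frac{3674723}{2240542} = - \frac{791740}{699 + 109 \cdot 613} - \frac{3674723}{2240542} = - \frac{791740}{699 + 66817} - \frac{3674723}{2240542} = - \frac{791740}{67516} - \frac{3674723}{2240542} = \left(-791740\right) \frac{1}{67516} - \frac{3674723}{2240542} = - \frac{197935}{16879} - \frac{3674723}{2240542} = - \frac{505507330287}{37818108418}$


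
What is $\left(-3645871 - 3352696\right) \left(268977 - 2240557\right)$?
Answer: $13798234725860$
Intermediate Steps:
$\left(-3645871 - 3352696\right) \left(268977 - 2240557\right) = \left(-6998567\right) \left(-1971580\right) = 13798234725860$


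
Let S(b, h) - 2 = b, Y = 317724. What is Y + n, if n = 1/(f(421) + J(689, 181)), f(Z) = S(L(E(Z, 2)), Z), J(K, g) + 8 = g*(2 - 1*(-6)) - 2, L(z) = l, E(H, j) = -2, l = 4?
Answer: 458793457/1444 ≈ 3.1772e+5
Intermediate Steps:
L(z) = 4
J(K, g) = -10 + 8*g (J(K, g) = -8 + (g*(2 - 1*(-6)) - 2) = -8 + (g*(2 + 6) - 2) = -8 + (g*8 - 2) = -8 + (8*g - 2) = -8 + (-2 + 8*g) = -10 + 8*g)
S(b, h) = 2 + b
f(Z) = 6 (f(Z) = 2 + 4 = 6)
n = 1/1444 (n = 1/(6 + (-10 + 8*181)) = 1/(6 + (-10 + 1448)) = 1/(6 + 1438) = 1/1444 ≈ 0.00069252)
Y + n = 317724 + 1/1444 = 458793457/1444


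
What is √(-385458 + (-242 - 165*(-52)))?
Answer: 4*I*√23570 ≈ 614.1*I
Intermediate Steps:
√(-385458 + (-242 - 165*(-52))) = √(-385458 + (-242 + 8580)) = √(-385458 + 8338) = √(-377120) = 4*I*√23570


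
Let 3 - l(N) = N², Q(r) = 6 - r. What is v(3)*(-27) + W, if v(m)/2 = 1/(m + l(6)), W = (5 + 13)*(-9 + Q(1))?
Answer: -351/5 ≈ -70.200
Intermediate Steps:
W = -72 (W = (5 + 13)*(-9 + (6 - 1*1)) = 18*(-9 + (6 - 1)) = 18*(-9 + 5) = 18*(-4) = -72)
l(N) = 3 - N²
v(m) = 2/(-33 + m) (v(m) = 2/(m + (3 - 1*6²)) = 2/(m + (3 - 1*36)) = 2/(m + (3 - 36)) = 2/(m - 33) = 2/(-33 + m))
v(3)*(-27) + W = (2/(-33 + 3))*(-27) - 72 = (2/(-30))*(-27) - 72 = (2*(-1/30))*(-27) - 72 = -1/15*(-27) - 72 = 9/5 - 72 = -351/5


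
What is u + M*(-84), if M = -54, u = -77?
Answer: 4459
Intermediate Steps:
u + M*(-84) = -77 - 54*(-84) = -77 + 4536 = 4459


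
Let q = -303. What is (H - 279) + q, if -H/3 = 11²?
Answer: -945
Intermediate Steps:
H = -363 (H = -3*11² = -3*121 = -363)
(H - 279) + q = (-363 - 279) - 303 = -642 - 303 = -945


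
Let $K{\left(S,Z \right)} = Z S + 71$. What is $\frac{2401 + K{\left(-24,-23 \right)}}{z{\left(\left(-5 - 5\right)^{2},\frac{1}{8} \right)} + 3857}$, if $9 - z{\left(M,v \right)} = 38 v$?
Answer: $\frac{12096}{15445} \approx 0.78317$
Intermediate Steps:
$K{\left(S,Z \right)} = 71 + S Z$ ($K{\left(S,Z \right)} = S Z + 71 = 71 + S Z$)
$z{\left(M,v \right)} = 9 - 38 v$
$\frac{2401 + K{\left(-24,-23 \right)}}{z{\left(\left(-5 - 5\right)^{2},\frac{1}{8} \right)} + 3857} = \frac{2401 + \left(71 - -552\right)}{\left(9 - \frac{38}{8}\right) + 3857} = \frac{2401 + \left(71 + 552\right)}{\left(9 - \frac{19}{4}\right) + 3857} = \frac{2401 + 623}{\left(9 - \frac{19}{4}\right) + 3857} = \frac{3024}{\frac{17}{4} + 3857} = \frac{3024}{\frac{15445}{4}} = 3024 \cdot \frac{4}{15445} = \frac{12096}{15445}$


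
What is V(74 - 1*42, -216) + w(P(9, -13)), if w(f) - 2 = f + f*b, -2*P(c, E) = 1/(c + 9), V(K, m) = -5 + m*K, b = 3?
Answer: -62236/9 ≈ -6915.1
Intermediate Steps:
V(K, m) = -5 + K*m
P(c, E) = -1/(2*(9 + c)) (P(c, E) = -1/(2*(c + 9)) = -1/(2*(9 + c)))
w(f) = 2 + 4*f (w(f) = 2 + (f + f*3) = 2 + (f + 3*f) = 2 + 4*f)
V(74 - 1*42, -216) + w(P(9, -13)) = (-5 + (74 - 1*42)*(-216)) + (2 + 4*(-1/(18 + 2*9))) = (-5 + (74 - 42)*(-216)) + (2 + 4*(-1/(18 + 18))) = (-5 + 32*(-216)) + (2 + 4*(-1/36)) = (-5 - 6912) + (2 + 4*(-1*1/36)) = -6917 + (2 + 4*(-1/36)) = -6917 + (2 - ⅑) = -6917 + 17/9 = -62236/9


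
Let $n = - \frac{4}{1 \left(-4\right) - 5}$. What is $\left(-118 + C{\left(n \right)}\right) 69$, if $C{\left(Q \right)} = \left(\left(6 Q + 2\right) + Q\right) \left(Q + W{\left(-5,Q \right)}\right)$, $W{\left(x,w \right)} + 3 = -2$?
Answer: $- \frac{263212}{27} \approx -9748.6$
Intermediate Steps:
$W{\left(x,w \right)} = -5$ ($W{\left(x,w \right)} = -3 - 2 = -5$)
$n = \frac{4}{9}$ ($n = - \frac{4}{-4 - 5} = - \frac{4}{-9} = \left(-4\right) \left(- \frac{1}{9}\right) = \frac{4}{9} \approx 0.44444$)
$C{\left(Q \right)} = \left(-5 + Q\right) \left(2 + 7 Q\right)$ ($C{\left(Q \right)} = \left(\left(6 Q + 2\right) + Q\right) \left(Q - 5\right) = \left(\left(2 + 6 Q\right) + Q\right) \left(-5 + Q\right) = \left(2 + 7 Q\right) \left(-5 + Q\right) = \left(-5 + Q\right) \left(2 + 7 Q\right)$)
$\left(-118 + C{\left(n \right)}\right) 69 = \left(-118 - \left(\frac{74}{3} - \frac{112}{81}\right)\right) 69 = \left(-118 - \frac{1886}{81}\right) 69 = \left(- \frac{11444}{81}\right) 69 = - \frac{263212}{27}$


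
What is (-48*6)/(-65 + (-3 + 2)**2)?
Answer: 9/2 ≈ 4.5000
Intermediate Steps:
(-48*6)/(-65 + (-3 + 2)**2) = -288/(-65 + (-1)**2) = -288/(-65 + 1) = -288/(-64) = -288*(-1/64) = 9/2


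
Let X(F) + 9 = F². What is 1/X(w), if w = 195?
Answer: 1/38016 ≈ 2.6305e-5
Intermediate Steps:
X(F) = -9 + F²
1/X(w) = 1/(-9 + 195²) = 1/(-9 + 38025) = 1/38016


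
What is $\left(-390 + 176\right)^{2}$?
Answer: $45796$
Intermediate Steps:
$\left(-390 + 176\right)^{2} = \left(-214\right)^{2} = 45796$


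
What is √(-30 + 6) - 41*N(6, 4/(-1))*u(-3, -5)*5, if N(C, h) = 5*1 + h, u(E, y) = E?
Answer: 615 + 2*I*√6 ≈ 615.0 + 4.899*I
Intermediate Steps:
N(C, h) = 5 + h
√(-30 + 6) - 41*N(6, 4/(-1))*u(-3, -5)*5 = √(-30 + 6) - 41*(5 + 4/(-1))*(-3)*5 = √(-24) - 41*(5 + 4*(-1))*(-3)*5 = 2*I*√6 - 41*(5 - 4)*(-3)*5 = 2*I*√6 - 41*1*(-3)*5 = 2*I*√6 - (-123)*5 = 2*I*√6 - 41*(-15) = 2*I*√6 + 615 = 615 + 2*I*√6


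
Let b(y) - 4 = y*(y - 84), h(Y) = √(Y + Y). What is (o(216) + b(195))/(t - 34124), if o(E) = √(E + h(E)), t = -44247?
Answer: -21649/78371 - 2*√(54 + 3*√3)/78371 ≈ -0.27643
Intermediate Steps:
h(Y) = √2*√Y (h(Y) = √(2*Y) = √2*√Y)
b(y) = 4 + y*(-84 + y) (b(y) = 4 + y*(y - 84) = 4 + y*(-84 + y))
o(E) = √(E + √2*√E)
(o(216) + b(195))/(t - 34124) = (√(216 + √2*√216) + (4 + 195² - 84*195))/(-44247 - 34124) = (√(216 + √2*(6*√6)) + (4 + 38025 - 16380))/(-78371) = (√(216 + 12*√3) + 21649)*(-1/78371) = (21649 + √(216 + 12*√3))*(-1/78371) = -21649/78371 - √(216 + 12*√3)/78371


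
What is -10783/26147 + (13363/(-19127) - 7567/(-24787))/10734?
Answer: -3919968487009283/9504433727852943 ≈ -0.41244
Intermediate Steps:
-10783/26147 + (13363/(-19127) - 7567/(-24787))/10734 = -10783*1/26147 + (13363*(-1/19127) - 7567*(-1/24787))*(1/10734) = -10783/26147 + (-13363/19127 + 1081/3541)*(1/10734) = -10783/26147 - 26642096/67728707*1/10734 = -10783/26147 - 13321048/363499970469 = -3919968487009283/9504433727852943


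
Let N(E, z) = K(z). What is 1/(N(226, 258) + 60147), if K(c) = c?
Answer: 1/60405 ≈ 1.6555e-5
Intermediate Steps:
N(E, z) = z
1/(N(226, 258) + 60147) = 1/(258 + 60147) = 1/60405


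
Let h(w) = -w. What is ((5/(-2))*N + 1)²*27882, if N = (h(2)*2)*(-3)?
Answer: 23448762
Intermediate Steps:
N = 12 (N = (-1*2*2)*(-3) = -2*2*(-3) = -4*(-3) = 12)
((5/(-2))*N + 1)²*27882 = ((5/(-2))*12 + 1)²*27882 = ((5*(-½))*12 + 1)²*27882 = (-5/2*12 + 1)²*27882 = (-30 + 1)²*27882 = (-29)²*27882 = 841*27882 = 23448762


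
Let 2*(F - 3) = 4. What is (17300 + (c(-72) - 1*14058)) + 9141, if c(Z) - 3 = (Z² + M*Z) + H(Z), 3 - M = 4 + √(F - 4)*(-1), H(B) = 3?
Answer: 17573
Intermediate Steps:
F = 5 (F = 3 + (½)*4 = 3 + 2 = 5)
M = 0 (M = 3 - (4 + √(5 - 4)*(-1)) = 3 - (4 + √1*(-1)) = 3 - (4 + 1*(-1)) = 3 - (4 - 1) = 3 - 1*3 = 3 - 3 = 0)
c(Z) = 6 + Z² (c(Z) = 3 + ((Z² + 0*Z) + 3) = 3 + ((Z² + 0) + 3) = 3 + (Z² + 3) = 3 + (3 + Z²) = 6 + Z²)
(17300 + (c(-72) - 1*14058)) + 9141 = (17300 + ((6 + (-72)²) - 1*14058)) + 9141 = (17300 + ((6 + 5184) - 14058)) + 9141 = (17300 + (5190 - 14058)) + 9141 = (17300 - 8868) + 9141 = 8432 + 9141 = 17573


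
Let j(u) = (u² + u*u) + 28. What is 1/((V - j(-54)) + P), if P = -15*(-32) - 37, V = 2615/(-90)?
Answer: -18/98029 ≈ -0.00018362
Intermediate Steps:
V = -523/18 (V = 2615*(-1/90) = -523/18 ≈ -29.056)
j(u) = 28 + 2*u² (j(u) = (u² + u²) + 28 = 2*u² + 28 = 28 + 2*u²)
P = 443 (P = 480 - 37 = 443)
1/((V - j(-54)) + P) = 1/((-523/18 - (28 + 2*(-54)²)) + 443) = 1/((-523/18 - (28 + 2*2916)) + 443) = 1/((-523/18 - (28 + 5832)) + 443) = 1/((-523/18 - 1*5860) + 443) = 1/((-523/18 - 5860) + 443) = 1/(-106003/18 + 443) = 1/(-98029/18) = -18/98029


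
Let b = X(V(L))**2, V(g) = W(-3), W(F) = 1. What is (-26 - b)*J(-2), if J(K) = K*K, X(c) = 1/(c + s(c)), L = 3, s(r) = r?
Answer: -105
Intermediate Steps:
V(g) = 1
X(c) = 1/(2*c) (X(c) = 1/(c + c) = 1/(2*c))
J(K) = K**2
b = 1/4 (b = ((1/2)/1)**2 = ((1/2)*1)**2 = (1/2)**2 = 1/4 ≈ 0.25000)
(-26 - b)*J(-2) = (-26 - 1*1/4)*(-2)**2 = (-26 - 1/4)*4 = -105/4*4 = -105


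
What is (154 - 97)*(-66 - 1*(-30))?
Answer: -2052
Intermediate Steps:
(154 - 97)*(-66 - 1*(-30)) = 57*(-66 + 30) = 57*(-36) = -2052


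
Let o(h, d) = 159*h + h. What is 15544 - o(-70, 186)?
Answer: 26744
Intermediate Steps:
o(h, d) = 160*h
15544 - o(-70, 186) = 15544 - 160*(-70) = 15544 - 1*(-11200) = 15544 + 11200 = 26744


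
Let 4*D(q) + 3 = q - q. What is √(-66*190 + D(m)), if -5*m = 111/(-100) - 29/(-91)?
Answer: I*√50163/2 ≈ 111.99*I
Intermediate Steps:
m = 7201/45500 (m = -(111/(-100) - 29/(-91))/5 = -(111*(-1/100) - 29*(-1/91))/5 = -(-111/100 + 29/91)/5 = -⅕*(-7201/9100) = 7201/45500 ≈ 0.15826)
D(q) = -¾ (D(q) = -¾ + (q - q)/4 = -¾ + (¼)*0 = -¾ + 0 = -¾)
√(-66*190 + D(m)) = √(-66*190 - ¾) = √(-12540 - ¾) = √(-50163/4) = I*√50163/2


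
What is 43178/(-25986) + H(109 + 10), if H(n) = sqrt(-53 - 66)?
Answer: -21589/12993 + I*sqrt(119) ≈ -1.6616 + 10.909*I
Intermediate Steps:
H(n) = I*sqrt(119) (H(n) = sqrt(-119) = I*sqrt(119))
43178/(-25986) + H(109 + 10) = 43178/(-25986) + I*sqrt(119) = 43178*(-1/25986) + I*sqrt(119) = -21589/12993 + I*sqrt(119)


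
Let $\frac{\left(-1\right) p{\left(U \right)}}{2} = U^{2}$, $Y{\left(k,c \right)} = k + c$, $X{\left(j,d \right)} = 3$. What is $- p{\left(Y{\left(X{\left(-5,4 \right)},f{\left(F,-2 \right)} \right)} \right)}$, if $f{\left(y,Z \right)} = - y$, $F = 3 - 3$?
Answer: $18$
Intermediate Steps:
$F = 0$ ($F = 3 - 3 = 0$)
$Y{\left(k,c \right)} = c + k$
$p{\left(U \right)} = - 2 U^{2}$
$- p{\left(Y{\left(X{\left(-5,4 \right)},f{\left(F,-2 \right)} \right)} \right)} = - \left(-2\right) \left(\left(-1\right) 0 + 3\right)^{2} = - \left(-2\right) \left(0 + 3\right)^{2} = - \left(-2\right) 3^{2} = - \left(-2\right) 9 = \left(-1\right) \left(-18\right) = 18$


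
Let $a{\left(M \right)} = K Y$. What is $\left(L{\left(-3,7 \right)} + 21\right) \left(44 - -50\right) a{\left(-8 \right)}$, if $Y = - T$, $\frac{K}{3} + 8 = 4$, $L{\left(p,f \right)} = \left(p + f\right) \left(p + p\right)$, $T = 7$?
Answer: $-23688$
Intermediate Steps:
$L{\left(p,f \right)} = 2 p \left(f + p\right)$ ($L{\left(p,f \right)} = \left(f + p\right) 2 p = 2 p \left(f + p\right)$)
$K = -12$ ($K = -24 + 3 \cdot 4 = -24 + 12 = -12$)
$Y = -7$ ($Y = \left(-1\right) 7 = -7$)
$a{\left(M \right)} = 84$ ($a{\left(M \right)} = \left(-12\right) \left(-7\right) = 84$)
$\left(L{\left(-3,7 \right)} + 21\right) \left(44 - -50\right) a{\left(-8 \right)} = \left(2 \left(-3\right) \left(7 - 3\right) + 21\right) \left(44 - -50\right) 84 = \left(2 \left(-3\right) 4 + 21\right) \left(44 + 50\right) 84 = \left(-24 + 21\right) 94 \cdot 84 = \left(-3\right) 94 \cdot 84 = \left(-282\right) 84 = -23688$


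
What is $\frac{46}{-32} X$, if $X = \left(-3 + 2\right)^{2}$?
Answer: $- \frac{23}{16} \approx -1.4375$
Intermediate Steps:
$X = 1$ ($X = \left(-1\right)^{2} = 1$)
$\frac{46}{-32} X = \frac{46}{-32} \cdot 1 = 46 \left(- \frac{1}{32}\right) 1 = \left(- \frac{23}{16}\right) 1 = - \frac{23}{16}$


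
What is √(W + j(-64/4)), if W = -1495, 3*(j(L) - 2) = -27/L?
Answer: I*√23879/4 ≈ 38.632*I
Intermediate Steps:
j(L) = 2 - 9/L (j(L) = 2 + (-27/L)/3 = 2 - 9/L)
√(W + j(-64/4)) = √(-1495 + (2 - 9/((-64/4)))) = √(-1495 + (2 - 9/((-64*¼)))) = √(-1495 + (2 - 9/(-16))) = √(-1495 + (2 - 9*(-1/16))) = √(-1495 + (2 + 9/16)) = √(-1495 + 41/16) = √(-23879/16) = I*√23879/4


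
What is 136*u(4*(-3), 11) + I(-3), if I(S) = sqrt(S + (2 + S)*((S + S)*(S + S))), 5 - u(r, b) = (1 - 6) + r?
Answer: 2992 + I*sqrt(39) ≈ 2992.0 + 6.245*I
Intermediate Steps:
u(r, b) = 10 - r (u(r, b) = 5 - ((1 - 6) + r) = 5 - (-5 + r) = 5 + (5 - r) = 10 - r)
I(S) = sqrt(S + 4*S**2*(2 + S)) (I(S) = sqrt(S + (2 + S)*((2*S)*(2*S))) = sqrt(S + (2 + S)*(4*S**2)) = sqrt(S + 4*S**2*(2 + S)))
136*u(4*(-3), 11) + I(-3) = 136*(10 - 4*(-3)) + sqrt(-3*(1 + 4*(-3)**2 + 8*(-3))) = 136*(10 - 1*(-12)) + sqrt(-3*(1 + 4*9 - 24)) = 136*(10 + 12) + sqrt(-3*(1 + 36 - 24)) = 136*22 + sqrt(-3*13) = 2992 + sqrt(-39) = 2992 + I*sqrt(39)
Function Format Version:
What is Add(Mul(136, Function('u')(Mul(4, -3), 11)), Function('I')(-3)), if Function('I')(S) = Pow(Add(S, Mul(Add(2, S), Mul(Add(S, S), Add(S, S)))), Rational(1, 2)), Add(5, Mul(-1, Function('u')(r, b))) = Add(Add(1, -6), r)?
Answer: Add(2992, Mul(I, Pow(39, Rational(1, 2)))) ≈ Add(2992.0, Mul(6.2450, I))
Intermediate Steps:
Function('u')(r, b) = Add(10, Mul(-1, r)) (Function('u')(r, b) = Add(5, Mul(-1, Add(Add(1, -6), r))) = Add(5, Mul(-1, Add(-5, r))) = Add(5, Add(5, Mul(-1, r))) = Add(10, Mul(-1, r)))
Function('I')(S) = Pow(Add(S, Mul(4, Pow(S, 2), Add(2, S))), Rational(1, 2)) (Function('I')(S) = Pow(Add(S, Mul(Add(2, S), Mul(Mul(2, S), Mul(2, S)))), Rational(1, 2)) = Pow(Add(S, Mul(Add(2, S), Mul(4, Pow(S, 2)))), Rational(1, 2)) = Pow(Add(S, Mul(4, Pow(S, 2), Add(2, S))), Rational(1, 2)))
Add(Mul(136, Function('u')(Mul(4, -3), 11)), Function('I')(-3)) = Add(Mul(136, Add(10, Mul(-1, Mul(4, -3)))), Pow(Mul(-3, Add(1, Mul(4, Pow(-3, 2)), Mul(8, -3))), Rational(1, 2))) = Add(Mul(136, Add(10, Mul(-1, -12))), Pow(Mul(-3, Add(1, Mul(4, 9), -24)), Rational(1, 2))) = Add(Mul(136, Add(10, 12)), Pow(Mul(-3, Add(1, 36, -24)), Rational(1, 2))) = Add(Mul(136, 22), Pow(Mul(-3, 13), Rational(1, 2))) = Add(2992, Pow(-39, Rational(1, 2))) = Add(2992, Mul(I, Pow(39, Rational(1, 2))))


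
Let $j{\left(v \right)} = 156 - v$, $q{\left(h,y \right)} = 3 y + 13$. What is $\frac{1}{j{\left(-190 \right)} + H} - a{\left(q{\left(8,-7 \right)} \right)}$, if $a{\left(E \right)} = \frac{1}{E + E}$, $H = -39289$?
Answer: $\frac{38927}{623088} \approx 0.062474$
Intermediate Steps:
$q{\left(h,y \right)} = 13 + 3 y$
$a{\left(E \right)} = \frac{1}{2 E}$
$\frac{1}{j{\left(-190 \right)} + H} - a{\left(q{\left(8,-7 \right)} \right)} = \frac{1}{\left(156 - -190\right) - 39289} - \frac{1}{2 \left(13 + 3 \left(-7\right)\right)} = \frac{1}{\left(156 + 190\right) - 39289} - \frac{1}{2 \left(13 - 21\right)} = \frac{1}{346 - 39289} - \frac{1}{2 \left(-8\right)} = \frac{1}{-38943} - \frac{1}{2} \left(- \frac{1}{8}\right) = - \frac{1}{38943} - - \frac{1}{16} = - \frac{1}{38943} + \frac{1}{16} = \frac{38927}{623088}$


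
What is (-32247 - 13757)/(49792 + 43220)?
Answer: -11501/23253 ≈ -0.49460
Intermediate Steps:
(-32247 - 13757)/(49792 + 43220) = -46004/93012 = -46004*1/93012 = -11501/23253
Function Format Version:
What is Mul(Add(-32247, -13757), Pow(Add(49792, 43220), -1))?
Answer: Rational(-11501, 23253) ≈ -0.49460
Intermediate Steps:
Mul(Add(-32247, -13757), Pow(Add(49792, 43220), -1)) = Mul(-46004, Pow(93012, -1)) = Mul(-46004, Rational(1, 93012)) = Rational(-11501, 23253)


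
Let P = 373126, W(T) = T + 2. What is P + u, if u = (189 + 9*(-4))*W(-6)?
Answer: 372514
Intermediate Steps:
W(T) = 2 + T
u = -612 (u = (189 + 9*(-4))*(2 - 6) = (189 - 36)*(-4) = 153*(-4) = -612)
P + u = 373126 - 612 = 372514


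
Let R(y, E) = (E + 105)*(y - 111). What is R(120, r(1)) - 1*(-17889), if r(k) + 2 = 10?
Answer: 18906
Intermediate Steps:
r(k) = 8 (r(k) = -2 + 10 = 8)
R(y, E) = (-111 + y)*(105 + E) (R(y, E) = (105 + E)*(-111 + y) = (-111 + y)*(105 + E))
R(120, r(1)) - 1*(-17889) = (-11655 - 111*8 + 105*120 + 8*120) - 1*(-17889) = (-11655 - 888 + 12600 + 960) + 17889 = 1017 + 17889 = 18906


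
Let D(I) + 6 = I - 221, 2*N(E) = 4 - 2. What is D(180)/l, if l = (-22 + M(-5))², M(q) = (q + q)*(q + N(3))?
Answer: -47/324 ≈ -0.14506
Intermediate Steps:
N(E) = 1 (N(E) = (4 - 2)/2 = (½)*2 = 1)
M(q) = 2*q*(1 + q) (M(q) = (q + q)*(q + 1) = (2*q)*(1 + q) = 2*q*(1 + q))
l = 324 (l = (-22 + 2*(-5)*(1 - 5))² = (-22 + 2*(-5)*(-4))² = (-22 + 40)² = 18² = 324)
D(I) = -227 + I (D(I) = -6 + (I - 221) = -6 + (-221 + I) = -227 + I)
D(180)/l = (-227 + 180)/324 = -47*1/324 = -47/324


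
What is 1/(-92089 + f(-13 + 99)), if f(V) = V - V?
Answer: -1/92089 ≈ -1.0859e-5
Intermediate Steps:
f(V) = 0
1/(-92089 + f(-13 + 99)) = 1/(-92089 + 0) = 1/(-92089) = -1/92089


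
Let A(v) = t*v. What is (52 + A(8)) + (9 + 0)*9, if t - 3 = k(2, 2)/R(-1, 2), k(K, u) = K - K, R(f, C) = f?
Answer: 157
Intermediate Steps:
k(K, u) = 0
t = 3 (t = 3 + 0/(-1) = 3 + 0*(-1) = 3 + 0 = 3)
A(v) = 3*v
(52 + A(8)) + (9 + 0)*9 = (52 + 3*8) + (9 + 0)*9 = (52 + 24) + 9*9 = 76 + 81 = 157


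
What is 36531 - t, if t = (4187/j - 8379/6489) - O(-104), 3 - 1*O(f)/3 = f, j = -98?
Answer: 372428383/10094 ≈ 36896.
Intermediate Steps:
O(f) = 9 - 3*f
t = -3684469/10094 (t = (4187/(-98) - 8379/6489) - (9 - 3*(-104)) = (4187*(-1/98) - 8379*1/6489) - (9 + 312) = (-4187/98 - 133/103) - 1*321 = -444295/10094 - 321 = -3684469/10094 ≈ -365.02)
36531 - t = 36531 - 1*(-3684469/10094) = 36531 + 3684469/10094 = 372428383/10094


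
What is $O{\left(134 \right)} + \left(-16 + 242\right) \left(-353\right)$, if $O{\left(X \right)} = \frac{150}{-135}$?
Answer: $- \frac{718012}{9} \approx -79779.0$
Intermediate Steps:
$O{\left(X \right)} = - \frac{10}{9}$ ($O{\left(X \right)} = 150 \left(- \frac{1}{135}\right) = - \frac{10}{9}$)
$O{\left(134 \right)} + \left(-16 + 242\right) \left(-353\right) = - \frac{10}{9} + \left(-16 + 242\right) \left(-353\right) = - \frac{10}{9} + 226 \left(-353\right) = - \frac{10}{9} - 79778 = - \frac{718012}{9}$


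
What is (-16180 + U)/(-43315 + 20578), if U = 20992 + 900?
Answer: -1904/7579 ≈ -0.25122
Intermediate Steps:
U = 21892
(-16180 + U)/(-43315 + 20578) = (-16180 + 21892)/(-43315 + 20578) = 5712/(-22737) = 5712*(-1/22737) = -1904/7579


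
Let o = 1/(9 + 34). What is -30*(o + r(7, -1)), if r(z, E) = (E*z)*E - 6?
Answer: -1320/43 ≈ -30.698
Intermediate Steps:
r(z, E) = -6 + z*E² (r(z, E) = z*E² - 6 = -6 + z*E²)
o = 1/43 ≈ 0.023256
-30*(o + r(7, -1)) = -30*(1/43 + (-6 + 7*(-1)²)) = -30*(1/43 + (-6 + 7*1)) = -30*(1/43 + (-6 + 7)) = -30*(1/43 + 1) = -30*44/43 = -1320/43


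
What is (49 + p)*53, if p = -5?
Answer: 2332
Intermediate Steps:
(49 + p)*53 = (49 - 5)*53 = 44*53 = 2332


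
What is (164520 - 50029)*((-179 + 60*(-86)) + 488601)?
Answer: 55329149642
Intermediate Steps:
(164520 - 50029)*((-179 + 60*(-86)) + 488601) = 114491*((-179 - 5160) + 488601) = 114491*(-5339 + 488601) = 114491*483262 = 55329149642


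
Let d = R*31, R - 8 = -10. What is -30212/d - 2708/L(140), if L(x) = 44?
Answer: 145179/341 ≈ 425.74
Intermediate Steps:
R = -2 (R = 8 - 10 = -2)
d = -62 (d = -2*31 = -62)
-30212/d - 2708/L(140) = -30212/(-62) - 2708/44 = -30212*(-1/62) - 2708*1/44 = 15106/31 - 677/11 = 145179/341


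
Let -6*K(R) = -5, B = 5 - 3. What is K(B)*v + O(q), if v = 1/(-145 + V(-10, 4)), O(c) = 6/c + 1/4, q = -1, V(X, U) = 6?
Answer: -9601/1668 ≈ -5.7560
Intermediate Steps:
B = 2
O(c) = ¼ + 6/c (O(c) = 6/c + 1*(¼) = 6/c + ¼ = ¼ + 6/c)
K(R) = ⅚ (K(R) = -⅙*(-5) = ⅚)
v = -1/139 (v = 1/(-145 + 6) = 1/(-139) = -1/139 ≈ -0.0071942)
K(B)*v + O(q) = (⅚)*(-1/139) + (¼)*(24 - 1)/(-1) = -5/834 + (¼)*(-1)*23 = -5/834 - 23/4 = -9601/1668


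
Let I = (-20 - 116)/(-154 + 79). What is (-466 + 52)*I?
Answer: -18768/25 ≈ -750.72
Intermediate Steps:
I = 136/75 (I = -136/(-75) = -136*(-1/75) = 136/75 ≈ 1.8133)
(-466 + 52)*I = (-466 + 52)*(136/75) = -414*136/75 = -18768/25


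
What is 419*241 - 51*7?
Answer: 100622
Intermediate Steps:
419*241 - 51*7 = 100979 - 357 = 100622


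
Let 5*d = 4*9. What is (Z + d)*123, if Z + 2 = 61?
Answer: 40713/5 ≈ 8142.6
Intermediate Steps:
Z = 59 (Z = -2 + 61 = 59)
d = 36/5 (d = (4*9)/5 = (1/5)*36 = 36/5 ≈ 7.2000)
(Z + d)*123 = (59 + 36/5)*123 = (331/5)*123 = 40713/5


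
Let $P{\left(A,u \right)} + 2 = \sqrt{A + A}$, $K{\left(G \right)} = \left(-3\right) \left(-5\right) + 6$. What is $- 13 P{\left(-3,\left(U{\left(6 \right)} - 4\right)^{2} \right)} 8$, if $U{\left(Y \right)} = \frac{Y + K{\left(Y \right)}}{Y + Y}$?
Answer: $208 - 104 i \sqrt{6} \approx 208.0 - 254.75 i$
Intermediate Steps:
$K{\left(G \right)} = 21$ ($K{\left(G \right)} = 15 + 6 = 21$)
$U{\left(Y \right)} = \frac{21 + Y}{2 Y}$ ($U{\left(Y \right)} = \frac{Y + 21}{Y + Y} = \frac{21 + Y}{2 Y}$)
$P{\left(A,u \right)} = -2 + \sqrt{2} \sqrt{A}$ ($P{\left(A,u \right)} = -2 + \sqrt{A + A} = -2 + \sqrt{2 A} = -2 + \sqrt{2} \sqrt{A}$)
$- 13 P{\left(-3,\left(U{\left(6 \right)} - 4\right)^{2} \right)} 8 = - 13 \left(-2 + \sqrt{2} \sqrt{-3}\right) 8 = - 13 \left(-2 + \sqrt{2} i \sqrt{3}\right) 8 = - 13 \left(-2 + i \sqrt{6}\right) 8 = \left(26 - 13 i \sqrt{6}\right) 8 = 208 - 104 i \sqrt{6}$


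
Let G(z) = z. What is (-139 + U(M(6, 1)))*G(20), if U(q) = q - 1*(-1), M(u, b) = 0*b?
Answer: -2760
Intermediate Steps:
M(u, b) = 0
U(q) = 1 + q (U(q) = q + 1 = 1 + q)
(-139 + U(M(6, 1)))*G(20) = (-139 + (1 + 0))*20 = (-139 + 1)*20 = -138*20 = -2760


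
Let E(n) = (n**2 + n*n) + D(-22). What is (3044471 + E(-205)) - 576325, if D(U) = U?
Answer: 2552174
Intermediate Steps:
E(n) = -22 + 2*n**2 (E(n) = (n**2 + n*n) - 22 = (n**2 + n**2) - 22 = 2*n**2 - 22 = -22 + 2*n**2)
(3044471 + E(-205)) - 576325 = (3044471 + (-22 + 2*(-205)**2)) - 576325 = (3044471 + (-22 + 2*42025)) - 576325 = (3044471 + (-22 + 84050)) - 576325 = (3044471 + 84028) - 576325 = 3128499 - 576325 = 2552174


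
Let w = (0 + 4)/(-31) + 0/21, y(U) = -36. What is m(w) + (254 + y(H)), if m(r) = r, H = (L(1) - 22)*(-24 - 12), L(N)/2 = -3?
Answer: 6754/31 ≈ 217.87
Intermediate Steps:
L(N) = -6 (L(N) = 2*(-3) = -6)
H = 1008 (H = (-6 - 22)*(-24 - 12) = -28*(-36) = 1008)
w = -4/31 (w = 4*(-1/31) + 0*(1/21) = -4/31 + 0 = -4/31 ≈ -0.12903)
m(w) + (254 + y(H)) = -4/31 + (254 - 36) = -4/31 + 218 = 6754/31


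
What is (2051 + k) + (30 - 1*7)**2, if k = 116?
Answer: 2696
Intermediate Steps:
(2051 + k) + (30 - 1*7)**2 = (2051 + 116) + (30 - 1*7)**2 = 2167 + (30 - 7)**2 = 2167 + 23**2 = 2167 + 529 = 2696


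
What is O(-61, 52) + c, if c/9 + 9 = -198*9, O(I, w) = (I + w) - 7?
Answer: -16135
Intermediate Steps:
O(I, w) = -7 + I + w
c = -16119 (c = -81 + 9*(-198*9) = -81 + 9*(-1782) = -81 - 16038 = -16119)
O(-61, 52) + c = (-7 - 61 + 52) - 16119 = -16 - 16119 = -16135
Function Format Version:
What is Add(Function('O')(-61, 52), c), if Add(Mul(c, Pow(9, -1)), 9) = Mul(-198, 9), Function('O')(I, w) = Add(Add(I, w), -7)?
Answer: -16135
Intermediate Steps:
Function('O')(I, w) = Add(-7, I, w)
c = -16119 (c = Add(-81, Mul(9, Mul(-198, 9))) = Add(-81, Mul(9, -1782)) = Add(-81, -16038) = -16119)
Add(Function('O')(-61, 52), c) = Add(Add(-7, -61, 52), -16119) = Add(-16, -16119) = -16135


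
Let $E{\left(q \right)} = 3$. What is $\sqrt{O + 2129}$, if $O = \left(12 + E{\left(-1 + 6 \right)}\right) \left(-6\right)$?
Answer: $\sqrt{2039} \approx 45.155$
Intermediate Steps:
$O = -90$ ($O = \left(12 + 3\right) \left(-6\right) = 15 \left(-6\right) = -90$)
$\sqrt{O + 2129} = \sqrt{-90 + 2129} = \sqrt{2039}$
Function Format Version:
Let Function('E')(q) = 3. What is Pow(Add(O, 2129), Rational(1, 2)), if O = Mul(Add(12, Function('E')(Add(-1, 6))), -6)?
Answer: Pow(2039, Rational(1, 2)) ≈ 45.155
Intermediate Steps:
O = -90 (O = Mul(Add(12, 3), -6) = Mul(15, -6) = -90)
Pow(Add(O, 2129), Rational(1, 2)) = Pow(Add(-90, 2129), Rational(1, 2)) = Pow(2039, Rational(1, 2))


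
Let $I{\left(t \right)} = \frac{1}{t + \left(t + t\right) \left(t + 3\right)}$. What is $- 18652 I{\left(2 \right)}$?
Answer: $- \frac{9326}{11} \approx -847.82$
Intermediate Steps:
$I{\left(t \right)} = \frac{1}{t + 2 t \left(3 + t\right)}$
$- 18652 I{\left(2 \right)} = - 18652 \frac{1}{2 \left(7 + 2 \cdot 2\right)} = - 18652 \frac{1}{2 \left(7 + 4\right)} = - 18652 \frac{1}{2 \cdot 11} = - 18652 \cdot \frac{1}{2} \cdot \frac{1}{11} = \left(-18652\right) \frac{1}{22} = - \frac{9326}{11}$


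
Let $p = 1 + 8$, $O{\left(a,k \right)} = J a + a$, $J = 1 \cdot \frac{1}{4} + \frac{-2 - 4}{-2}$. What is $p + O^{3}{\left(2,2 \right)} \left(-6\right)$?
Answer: $- \frac{14703}{4} \approx -3675.8$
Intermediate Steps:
$J = \frac{13}{4}$ ($J = 1 \cdot \frac{1}{4} + \left(-2 - 4\right) \left(- \frac{1}{2}\right) = \frac{1}{4} - -3 = \frac{1}{4} + 3 = \frac{13}{4} \approx 3.25$)
$O{\left(a,k \right)} = \frac{17 a}{4}$ ($O{\left(a,k \right)} = \frac{13 a}{4} + a = \frac{17 a}{4}$)
$p = 9$
$p + O^{3}{\left(2,2 \right)} \left(-6\right) = 9 + \left(\frac{17}{4} \cdot 2\right)^{3} \left(-6\right) = 9 + \left(\frac{17}{2}\right)^{3} \left(-6\right) = 9 + \frac{4913}{8} \left(-6\right) = 9 - \frac{14739}{4} = - \frac{14703}{4}$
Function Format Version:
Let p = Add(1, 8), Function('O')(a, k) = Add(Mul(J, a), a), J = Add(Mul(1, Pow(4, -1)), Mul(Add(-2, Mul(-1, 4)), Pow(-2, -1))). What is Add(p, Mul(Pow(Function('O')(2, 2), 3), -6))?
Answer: Rational(-14703, 4) ≈ -3675.8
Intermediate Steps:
J = Rational(13, 4) (J = Add(Mul(1, Rational(1, 4)), Mul(Add(-2, -4), Rational(-1, 2))) = Add(Rational(1, 4), Mul(-6, Rational(-1, 2))) = Add(Rational(1, 4), 3) = Rational(13, 4) ≈ 3.2500)
Function('O')(a, k) = Mul(Rational(17, 4), a) (Function('O')(a, k) = Add(Mul(Rational(13, 4), a), a) = Mul(Rational(17, 4), a))
p = 9
Add(p, Mul(Pow(Function('O')(2, 2), 3), -6)) = Add(9, Mul(Pow(Mul(Rational(17, 4), 2), 3), -6)) = Add(9, Mul(Pow(Rational(17, 2), 3), -6)) = Add(9, Mul(Rational(4913, 8), -6)) = Add(9, Rational(-14739, 4)) = Rational(-14703, 4)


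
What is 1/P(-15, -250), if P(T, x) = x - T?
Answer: -1/235 ≈ -0.0042553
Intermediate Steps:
1/P(-15, -250) = 1/(-250 - 1*(-15)) = 1/(-250 + 15) = 1/(-235) = -1/235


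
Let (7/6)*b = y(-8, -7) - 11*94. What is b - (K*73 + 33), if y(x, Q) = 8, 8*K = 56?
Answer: -9964/7 ≈ -1423.4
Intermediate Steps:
K = 7 (K = (1/8)*56 = 7)
b = -6156/7 (b = 6*(8 - 11*94)/7 = 6*(8 - 1034)/7 = (6/7)*(-1026) = -6156/7 ≈ -879.43)
b - (K*73 + 33) = -6156/7 - (7*73 + 33) = -6156/7 - (511 + 33) = -6156/7 - 1*544 = -6156/7 - 544 = -9964/7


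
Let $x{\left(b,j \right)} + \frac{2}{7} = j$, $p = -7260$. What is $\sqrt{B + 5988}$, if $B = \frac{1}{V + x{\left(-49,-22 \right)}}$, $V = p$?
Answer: $\frac{\sqrt{108056475474}}{4248} \approx 77.382$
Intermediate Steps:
$x{\left(b,j \right)} = - \frac{2}{7} + j$
$V = -7260$
$B = - \frac{7}{50976}$ ($B = \frac{1}{-7260 - \frac{156}{7}} = \frac{1}{- \frac{50976}{7}} = - \frac{7}{50976} \approx -0.00013732$)
$\sqrt{B + 5988} = \sqrt{- \frac{7}{50976} + 5988} = \sqrt{\frac{305244281}{50976}} = \frac{\sqrt{108056475474}}{4248}$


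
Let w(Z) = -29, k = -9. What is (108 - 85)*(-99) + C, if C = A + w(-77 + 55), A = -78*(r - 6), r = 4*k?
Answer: 970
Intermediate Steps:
r = -36 (r = 4*(-9) = -36)
A = 3276 (A = -78*(-36 - 6) = -78*(-42) = 3276)
C = 3247 (C = 3276 - 29 = 3247)
(108 - 85)*(-99) + C = (108 - 85)*(-99) + 3247 = 23*(-99) + 3247 = -2277 + 3247 = 970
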